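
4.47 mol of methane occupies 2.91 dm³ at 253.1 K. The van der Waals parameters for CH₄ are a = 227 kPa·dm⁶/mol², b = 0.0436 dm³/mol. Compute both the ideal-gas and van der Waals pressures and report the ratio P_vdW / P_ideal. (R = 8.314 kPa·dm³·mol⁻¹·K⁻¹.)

P_vdW / P_ideal ≈ 0.9061

Ideal: P_ideal = nRT/V = (4.47)(8.314)(253.1)/2.91 = 3232.34 kPa
vdW: P = nRT/(V − nb) − a n²/V² = 9406.10/2.71511 − 4535.66/8.46810 = 3464.35 − 535.617 = 2928.73 kPa
Ratio = 2928.73/3232.34 = 0.9061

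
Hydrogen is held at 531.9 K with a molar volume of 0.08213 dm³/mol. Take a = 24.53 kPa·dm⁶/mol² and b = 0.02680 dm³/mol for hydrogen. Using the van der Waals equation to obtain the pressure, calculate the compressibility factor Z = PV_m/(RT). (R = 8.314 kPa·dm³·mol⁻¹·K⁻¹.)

P = RT/(V_m − b) − a/V_m² = (8.314)(531.9)/(0.08213 − 0.02680) − 24.53/(0.08213)²
  = 4422.2/0.055330 − 3636.6 = 79924 − 3636.6 = 76287 kPa
Z = PV_m/(RT) = (76287)(0.08213)/((8.314)(531.9)) = 6265.5/4422.2 = 1.417

Z ≈ 1.417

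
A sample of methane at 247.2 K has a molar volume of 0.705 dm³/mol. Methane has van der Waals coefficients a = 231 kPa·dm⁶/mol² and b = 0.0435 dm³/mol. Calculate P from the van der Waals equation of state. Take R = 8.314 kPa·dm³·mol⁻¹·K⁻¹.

P = RT/(V_m − b) − a/V_m²
RT/(V_m − b) = (8.314)(247.2)/(0.705 − 0.0435) = 2055.2/0.66150 = 3106.9 kPa
a/V_m² = 231/(0.705)² = 464.77 kPa
P = 3106.9 − 464.77 = 2642 kPa

P ≈ 2642 kPa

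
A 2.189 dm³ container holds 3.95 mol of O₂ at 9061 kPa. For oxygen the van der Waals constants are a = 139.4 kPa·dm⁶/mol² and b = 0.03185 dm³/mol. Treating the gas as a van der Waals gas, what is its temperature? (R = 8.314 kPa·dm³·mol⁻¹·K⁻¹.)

T ≈ 597.8 K

T = (P + a n²/V²)(V − nb)/(nR)
P + a n²/V² = 9061 + (139.4)(3.95)²/(2.189)² = 9514.9 kPa
V − nb = 2.189 − (3.95)(0.03185) = 2.0632 dm³
T = (9514.9)(2.0632)/((3.95)(8.314)) = 597.8 K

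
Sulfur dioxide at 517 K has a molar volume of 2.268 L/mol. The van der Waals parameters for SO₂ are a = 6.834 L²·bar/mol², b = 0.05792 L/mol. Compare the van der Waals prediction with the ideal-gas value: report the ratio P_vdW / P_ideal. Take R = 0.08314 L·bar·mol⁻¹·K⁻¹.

P_vdW / P_ideal ≈ 0.9561

Ideal: P_ideal = RT/V_m = (0.08314)(517)/2.268 = 18.9521 bar
vdW: P = RT/(V_m − b) − a/V_m² = 42.9834/2.21008 − 6.834/5.14382 = 19.4488 − 1.32858 = 18.1202 bar
Ratio = 18.1202/18.9521 = 0.9561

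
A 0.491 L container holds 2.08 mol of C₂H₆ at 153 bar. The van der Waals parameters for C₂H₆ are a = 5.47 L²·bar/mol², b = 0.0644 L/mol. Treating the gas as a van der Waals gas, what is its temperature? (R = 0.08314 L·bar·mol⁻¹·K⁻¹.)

T = (P + a n²/V²)(V − nb)/(nR)
P + a n²/V² = 153 + (5.47)(2.08)²/(0.491)² = 251.16 bar
V − nb = 0.491 − (2.08)(0.0644) = 0.35705 L
T = (251.16)(0.35705)/((2.08)(0.08314)) = 518.6 K

T ≈ 518.6 K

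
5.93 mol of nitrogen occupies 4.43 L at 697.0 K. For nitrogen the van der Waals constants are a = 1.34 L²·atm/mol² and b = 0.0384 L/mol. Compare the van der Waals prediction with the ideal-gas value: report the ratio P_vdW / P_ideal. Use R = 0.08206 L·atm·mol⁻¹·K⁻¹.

P_vdW / P_ideal ≈ 1.023

Ideal: P_ideal = nRT/V = (5.93)(0.08206)(697.0)/4.43 = 76.5624 atm
vdW: P = nRT/(V − nb) − a n²/V² = 339.171/4.20229 − 47.1210/19.6249 = 80.7110 − 2.40108 = 78.3099 atm
Ratio = 78.3099/76.5624 = 1.023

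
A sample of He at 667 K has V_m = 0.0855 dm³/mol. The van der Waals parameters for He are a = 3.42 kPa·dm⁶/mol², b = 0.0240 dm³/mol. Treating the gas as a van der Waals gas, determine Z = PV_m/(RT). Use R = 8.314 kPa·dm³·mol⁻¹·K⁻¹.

P = RT/(V_m − b) − a/V_m² = (8.314)(667)/(0.0855 − 0.0240) − 3.42/(0.0855)²
  = 5545.4/0.061500 − 467.84 = 90169 − 467.84 = 89701 kPa
Z = PV_m/(RT) = (89701)(0.0855)/((8.314)(667)) = 7669.4/5545.4 = 1.383

Z ≈ 1.383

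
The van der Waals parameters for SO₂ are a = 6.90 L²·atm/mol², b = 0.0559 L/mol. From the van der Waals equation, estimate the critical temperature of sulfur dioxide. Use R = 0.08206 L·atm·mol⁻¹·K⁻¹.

For a van der Waals gas, T_c = 8a/(27Rb).
T_c = 8×6.90/(27×0.08206×0.0559) = 55.200/0.12385 = 445.7 K

T_c ≈ 445.7 K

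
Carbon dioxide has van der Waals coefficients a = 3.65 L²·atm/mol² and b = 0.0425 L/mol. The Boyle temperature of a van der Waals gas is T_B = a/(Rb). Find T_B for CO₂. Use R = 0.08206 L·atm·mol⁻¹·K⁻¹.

T_B ≈ 1047 K

For a van der Waals gas the second virial coefficient B₂ = b − a/(RT) vanishes at T_B = a/(Rb).
T_B = 3.65/(0.08206×0.0425) = 3.65/0.0034876 = 1047 K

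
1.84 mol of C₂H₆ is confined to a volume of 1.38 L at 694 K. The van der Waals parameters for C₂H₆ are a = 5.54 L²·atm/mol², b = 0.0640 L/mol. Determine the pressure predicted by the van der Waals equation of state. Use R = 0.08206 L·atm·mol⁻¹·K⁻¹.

P = nRT/(V − nb) − a n²/V²
nRT/(V − nb) = (1.84)(0.08206)(694)/(1.38 − 1.84×0.0640) = 104.79/1.2622 = 83.022 atm
a n²/V² = (5.54)(1.84)²/(1.38)² = 9.8489 atm
P = 83.022 − 9.8489 = 73.17 atm

P ≈ 73.17 atm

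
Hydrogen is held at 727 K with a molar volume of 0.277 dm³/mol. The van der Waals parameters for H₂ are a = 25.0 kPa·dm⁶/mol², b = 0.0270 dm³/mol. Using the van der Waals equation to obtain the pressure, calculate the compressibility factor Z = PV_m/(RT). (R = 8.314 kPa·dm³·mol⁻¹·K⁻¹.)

P = RT/(V_m − b) − a/V_m² = (8.314)(727)/(0.277 − 0.0270) − 25.0/(0.277)²
  = 6044.3/0.25000 − 325.82 = 24177 − 325.82 = 23851 kPa
Z = PV_m/(RT) = (23851)(0.277)/((8.314)(727)) = 6606.7/6044.3 = 1.093

Z ≈ 1.093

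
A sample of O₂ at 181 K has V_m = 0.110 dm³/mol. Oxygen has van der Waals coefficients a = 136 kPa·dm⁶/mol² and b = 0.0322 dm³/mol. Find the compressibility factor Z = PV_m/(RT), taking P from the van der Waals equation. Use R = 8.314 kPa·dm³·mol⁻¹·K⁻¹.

Z ≈ 0.5923

P = RT/(V_m − b) − a/V_m² = (8.314)(181)/(0.110 − 0.0322) − 136/(0.110)²
  = 1504.8/0.077800 − 11240 = 19342 − 11240 = 8102 kPa
Z = PV_m/(RT) = (8102)(0.110)/((8.314)(181)) = 891.22/1504.8 = 0.5923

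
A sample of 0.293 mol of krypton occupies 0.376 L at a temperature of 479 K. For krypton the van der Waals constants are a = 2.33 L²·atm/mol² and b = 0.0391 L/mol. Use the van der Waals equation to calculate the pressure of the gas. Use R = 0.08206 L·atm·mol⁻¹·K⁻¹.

P = nRT/(V − nb) − a n²/V²
nRT/(V − nb) = (0.293)(0.08206)(479)/(0.376 − 0.293×0.0391) = 11.517/0.36454 = 31.593 atm
a n²/V² = (2.33)(0.293)²/(0.376)² = 1.4149 atm
P = 31.593 − 1.4149 = 30.18 atm

P ≈ 30.18 atm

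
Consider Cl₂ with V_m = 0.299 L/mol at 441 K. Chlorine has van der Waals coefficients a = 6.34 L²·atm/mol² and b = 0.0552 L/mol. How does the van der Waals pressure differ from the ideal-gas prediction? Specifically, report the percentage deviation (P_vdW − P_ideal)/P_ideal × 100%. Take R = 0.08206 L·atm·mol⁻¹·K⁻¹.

-35.95 %

Ideal: P_ideal = RT/V_m = (0.08206)(441)/0.299 = 121.032 atm
vdW: P = RT/(V_m − b) − a/V_m² = 36.1885/0.243800 − 6.34/0.0894010 = 148.435 − 70.9164 = 77.519 atm
% deviation = (77.519 − 121.032)/121.032 × 100% = -35.95%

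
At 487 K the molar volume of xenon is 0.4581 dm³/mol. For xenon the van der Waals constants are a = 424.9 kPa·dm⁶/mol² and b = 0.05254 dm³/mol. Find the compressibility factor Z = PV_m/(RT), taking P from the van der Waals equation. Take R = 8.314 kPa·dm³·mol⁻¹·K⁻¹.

Z ≈ 0.9005

P = RT/(V_m − b) − a/V_m² = (8.314)(487)/(0.4581 − 0.05254) − 424.9/(0.4581)²
  = 4048.9/0.40556 − 2024.7 = 9983.5 − 2024.7 = 7958.8 kPa
Z = PV_m/(RT) = (7958.8)(0.4581)/((8.314)(487)) = 3645.9/4048.9 = 0.9005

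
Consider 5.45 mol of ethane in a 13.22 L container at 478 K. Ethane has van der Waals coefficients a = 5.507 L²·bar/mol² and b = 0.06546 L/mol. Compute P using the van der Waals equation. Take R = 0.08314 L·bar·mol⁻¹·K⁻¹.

P ≈ 15.90 bar

P = nRT/(V − nb) − a n²/V²
nRT/(V − nb) = (5.45)(0.08314)(478)/(13.22 − 5.45×0.06546) = 216.59/12.863 = 16.838 bar
a n²/V² = (5.507)(5.45)²/(13.22)² = 0.93593 bar
P = 16.838 − 0.93593 = 15.90 bar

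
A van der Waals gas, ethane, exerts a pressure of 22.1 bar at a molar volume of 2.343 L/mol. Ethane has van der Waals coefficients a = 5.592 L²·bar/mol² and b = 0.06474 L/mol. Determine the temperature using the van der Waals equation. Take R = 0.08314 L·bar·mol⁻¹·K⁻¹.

T ≈ 633.5 K

T = (P + a/V_m²)(V_m − b)/R
P + a/V_m² = 22.1 + 5.592/(2.343)² = 23.119 bar
V_m − b = 2.343 − 0.06474 = 2.2783 L/mol
T = (23.119)(2.2783)/0.08314 = 633.5 K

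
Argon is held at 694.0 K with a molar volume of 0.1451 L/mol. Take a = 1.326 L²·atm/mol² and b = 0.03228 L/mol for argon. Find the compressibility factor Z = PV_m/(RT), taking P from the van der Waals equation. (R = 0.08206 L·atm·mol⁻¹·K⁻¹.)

P = RT/(V_m − b) − a/V_m² = (0.08206)(694.0)/(0.1451 − 0.03228) − 1.326/(0.1451)²
  = 56.950/0.11282 − 62.981 = 504.79 − 62.981 = 441.81 atm
Z = PV_m/(RT) = (441.81)(0.1451)/((0.08206)(694.0)) = 64.107/56.950 = 1.126

Z ≈ 1.126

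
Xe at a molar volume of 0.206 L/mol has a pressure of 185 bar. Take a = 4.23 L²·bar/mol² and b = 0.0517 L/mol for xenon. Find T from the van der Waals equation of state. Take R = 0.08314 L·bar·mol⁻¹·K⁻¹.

T ≈ 528.3 K

T = (P + a/V_m²)(V_m − b)/R
P + a/V_m² = 185 + 4.23/(0.206)² = 284.68 bar
V_m − b = 0.206 − 0.0517 = 0.15430 L/mol
T = (284.68)(0.15430)/0.08314 = 528.3 K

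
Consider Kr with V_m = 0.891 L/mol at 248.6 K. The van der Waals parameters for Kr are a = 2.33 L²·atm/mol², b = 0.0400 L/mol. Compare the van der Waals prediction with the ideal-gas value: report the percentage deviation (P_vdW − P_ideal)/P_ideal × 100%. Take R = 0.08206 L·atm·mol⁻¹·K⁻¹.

Ideal: P_ideal = RT/V_m = (0.08206)(248.6)/0.891 = 22.8958 atm
vdW: P = RT/(V_m − b) − a/V_m² = 20.4001/0.851000 − 2.33/0.793881 = 23.9719 − 2.93495 = 21.0370 atm
% deviation = (21.0370 − 22.8958)/22.8958 × 100% = -8.12%

-8.12 %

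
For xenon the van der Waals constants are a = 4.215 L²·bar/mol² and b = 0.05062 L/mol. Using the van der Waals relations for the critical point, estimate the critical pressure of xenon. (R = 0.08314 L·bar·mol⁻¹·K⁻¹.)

For a van der Waals gas, P_c = a/(27b²).
P_c = 4.215/(27×(0.05062)²) = 4.215/0.069184 = 60.92 bar

P_c ≈ 60.92 bar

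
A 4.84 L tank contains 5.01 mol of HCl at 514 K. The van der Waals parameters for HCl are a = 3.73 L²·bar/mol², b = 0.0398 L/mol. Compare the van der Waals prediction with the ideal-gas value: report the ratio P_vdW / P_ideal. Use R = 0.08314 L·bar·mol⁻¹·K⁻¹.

P_vdW / P_ideal ≈ 0.9526

Ideal: P_ideal = nRT/V = (5.01)(0.08314)(514)/4.84 = 44.2349 bar
vdW: P = nRT/(V − nb) − a n²/V² = 214.097/4.64060 − 93.6234/23.4256 = 46.1356 − 3.99663 = 42.1390 bar
Ratio = 42.1390/44.2349 = 0.9526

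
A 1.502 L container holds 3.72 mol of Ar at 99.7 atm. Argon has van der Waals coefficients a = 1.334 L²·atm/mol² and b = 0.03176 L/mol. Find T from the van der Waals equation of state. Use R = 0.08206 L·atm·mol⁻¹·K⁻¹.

T ≈ 489.1 K

T = (P + a n²/V²)(V − nb)/(nR)
P + a n²/V² = 99.7 + (1.334)(3.72)²/(1.502)² = 107.88 atm
V − nb = 1.502 − (3.72)(0.03176) = 1.3839 L
T = (107.88)(1.3839)/((3.72)(0.08206)) = 489.1 K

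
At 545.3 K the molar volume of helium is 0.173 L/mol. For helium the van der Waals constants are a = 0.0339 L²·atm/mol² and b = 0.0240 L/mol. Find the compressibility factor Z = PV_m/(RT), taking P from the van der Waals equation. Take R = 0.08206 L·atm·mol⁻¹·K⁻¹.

P = RT/(V_m − b) − a/V_m² = (0.08206)(545.3)/(0.173 − 0.0240) − 0.0339/(0.173)²
  = 44.747/0.14900 − 1.1327 = 300.32 − 1.1327 = 299.19 atm
Z = PV_m/(RT) = (299.19)(0.173)/((0.08206)(545.3)) = 51.760/44.747 = 1.157

Z ≈ 1.157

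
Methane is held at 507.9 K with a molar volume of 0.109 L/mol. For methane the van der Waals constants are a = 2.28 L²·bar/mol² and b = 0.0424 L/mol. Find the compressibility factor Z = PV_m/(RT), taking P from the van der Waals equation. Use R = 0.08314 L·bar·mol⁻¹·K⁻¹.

P = RT/(V_m − b) − a/V_m² = (0.08314)(507.9)/(0.109 − 0.0424) − 2.28/(0.109)²
  = 42.227/0.066600 − 191.90 = 634.04 − 191.90 = 442.14 bar
Z = PV_m/(RT) = (442.14)(0.109)/((0.08314)(507.9)) = 48.193/42.227 = 1.141

Z ≈ 1.141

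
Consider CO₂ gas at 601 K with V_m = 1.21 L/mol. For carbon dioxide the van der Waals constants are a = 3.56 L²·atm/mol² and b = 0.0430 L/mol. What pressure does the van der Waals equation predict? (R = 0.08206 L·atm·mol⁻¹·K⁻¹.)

P = RT/(V_m − b) − a/V_m²
RT/(V_m − b) = (0.08206)(601)/(1.21 − 0.0430) = 49.318/1.1670 = 42.260 atm
a/V_m² = 3.56/(1.21)² = 2.4315 atm
P = 42.260 − 2.4315 = 39.83 atm

P ≈ 39.83 atm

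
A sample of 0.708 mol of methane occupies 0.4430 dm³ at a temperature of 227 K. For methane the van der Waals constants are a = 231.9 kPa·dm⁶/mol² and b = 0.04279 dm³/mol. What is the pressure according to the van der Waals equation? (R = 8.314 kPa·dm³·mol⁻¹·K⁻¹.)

P = nRT/(V − nb) − a n²/V²
nRT/(V − nb) = (0.708)(8.314)(227)/(0.4430 − 0.708×0.04279) = 1336.2/0.41270 = 3237.7 kPa
a n²/V² = (231.9)(0.708)²/(0.4430)² = 592.32 kPa
P = 3237.7 − 592.32 = 2645 kPa

P ≈ 2645 kPa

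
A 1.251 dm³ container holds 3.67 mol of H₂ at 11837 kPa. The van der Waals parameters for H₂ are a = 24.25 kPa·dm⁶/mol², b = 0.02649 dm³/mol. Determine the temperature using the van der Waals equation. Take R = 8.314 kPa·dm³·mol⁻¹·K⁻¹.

T = (P + a n²/V²)(V − nb)/(nR)
P + a n²/V² = 11837 + (24.25)(3.67)²/(1.251)² = 12046 kPa
V − nb = 1.251 − (3.67)(0.02649) = 1.1538 dm³
T = (12046)(1.1538)/((3.67)(8.314)) = 455.5 K

T ≈ 455.5 K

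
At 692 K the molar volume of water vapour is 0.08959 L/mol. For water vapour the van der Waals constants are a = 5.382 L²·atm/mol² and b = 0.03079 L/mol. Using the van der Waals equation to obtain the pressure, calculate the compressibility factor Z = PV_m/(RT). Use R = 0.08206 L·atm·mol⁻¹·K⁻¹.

P = RT/(V_m − b) − a/V_m² = (0.08206)(692)/(0.08959 − 0.03079) − 5.382/(0.08959)²
  = 56.786/0.058800 − 670.54 = 965.75 − 670.54 = 295.21 atm
Z = PV_m/(RT) = (295.21)(0.08959)/((0.08206)(692)) = 26.448/56.786 = 0.4657

Z ≈ 0.4657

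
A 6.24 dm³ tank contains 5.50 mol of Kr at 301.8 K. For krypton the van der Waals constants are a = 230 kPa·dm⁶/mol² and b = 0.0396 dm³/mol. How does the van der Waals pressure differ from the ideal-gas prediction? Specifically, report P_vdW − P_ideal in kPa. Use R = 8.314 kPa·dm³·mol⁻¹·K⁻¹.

ΔP ≈ -98.7 kPa

Ideal: P_ideal = nRT/V = (5.50)(8.314)(301.8)/6.24 = 2211.60 kPa
vdW: P = nRT/(V − nb) − a n²/V² = 13800.4/6.02220 − 6957.50/38.9376 = 2291.59 − 178.683 = 2112.91 kPa
ΔP = 2112.91 − 2211.60 = -98.7 kPa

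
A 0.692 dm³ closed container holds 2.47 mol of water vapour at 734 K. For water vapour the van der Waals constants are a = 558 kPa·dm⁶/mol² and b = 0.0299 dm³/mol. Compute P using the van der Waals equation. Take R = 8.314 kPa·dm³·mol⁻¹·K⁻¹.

P ≈ 17275 kPa

P = nRT/(V − nb) − a n²/V²
nRT/(V − nb) = (2.47)(8.314)(734)/(0.692 − 2.47×0.0299) = 15073/0.61815 = 24384 kPa
a n²/V² = (558)(2.47)²/(0.692)² = 7109.1 kPa
P = 24384 − 7109.1 = 17275 kPa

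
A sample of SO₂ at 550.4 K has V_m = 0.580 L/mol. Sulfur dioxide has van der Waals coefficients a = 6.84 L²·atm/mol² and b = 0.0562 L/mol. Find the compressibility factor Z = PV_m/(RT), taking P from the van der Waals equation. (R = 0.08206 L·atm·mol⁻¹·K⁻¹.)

P = RT/(V_m − b) − a/V_m² = (0.08206)(550.4)/(0.580 − 0.0562) − 6.84/(0.580)²
  = 45.166/0.52380 − 20.333 = 86.228 − 20.333 = 65.895 atm
Z = PV_m/(RT) = (65.895)(0.580)/((0.08206)(550.4)) = 38.219/45.166 = 0.8462

Z ≈ 0.8462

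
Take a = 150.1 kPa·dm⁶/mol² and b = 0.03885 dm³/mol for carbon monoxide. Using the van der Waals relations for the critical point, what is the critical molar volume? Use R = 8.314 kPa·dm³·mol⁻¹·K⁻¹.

For a van der Waals gas, V_m,c = 3b.
V_m,c = 3×0.03885 = 0.1166 dm³/mol

V_m,c ≈ 0.1166 dm³/mol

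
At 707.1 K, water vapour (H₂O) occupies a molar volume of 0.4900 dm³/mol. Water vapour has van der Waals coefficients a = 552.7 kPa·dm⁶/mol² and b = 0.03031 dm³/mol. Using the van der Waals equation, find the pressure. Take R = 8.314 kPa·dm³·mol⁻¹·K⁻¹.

P = RT/(V_m − b) − a/V_m²
RT/(V_m − b) = (8.314)(707.1)/(0.4900 − 0.03031) = 5878.8/0.45969 = 12789 kPa
a/V_m² = 552.7/(0.4900)² = 2302.0 kPa
P = 12789 − 2302.0 = 10487 kPa

P ≈ 10487 kPa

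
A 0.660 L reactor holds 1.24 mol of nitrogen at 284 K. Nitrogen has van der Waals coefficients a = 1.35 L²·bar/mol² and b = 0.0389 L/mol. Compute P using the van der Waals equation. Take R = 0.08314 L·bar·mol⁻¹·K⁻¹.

P = nRT/(V − nb) − a n²/V²
nRT/(V − nb) = (1.24)(0.08314)(284)/(0.660 − 1.24×0.0389) = 29.279/0.61176 = 47.860 bar
a n²/V² = (1.35)(1.24)²/(0.660)² = 4.7653 bar
P = 47.860 − 4.7653 = 43.09 bar

P ≈ 43.09 bar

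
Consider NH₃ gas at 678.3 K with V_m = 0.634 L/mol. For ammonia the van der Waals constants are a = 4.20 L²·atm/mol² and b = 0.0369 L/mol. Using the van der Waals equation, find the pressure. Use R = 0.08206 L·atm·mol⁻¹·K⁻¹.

P ≈ 82.77 atm

P = RT/(V_m − b) − a/V_m²
RT/(V_m − b) = (0.08206)(678.3)/(0.634 − 0.0369) = 55.661/0.59710 = 93.219 atm
a/V_m² = 4.20/(0.634)² = 10.449 atm
P = 93.219 − 10.449 = 82.77 atm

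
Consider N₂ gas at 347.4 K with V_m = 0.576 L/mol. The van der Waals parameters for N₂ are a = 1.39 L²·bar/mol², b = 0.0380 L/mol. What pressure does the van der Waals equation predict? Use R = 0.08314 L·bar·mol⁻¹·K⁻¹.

P = RT/(V_m − b) − a/V_m²
RT/(V_m − b) = (0.08314)(347.4)/(0.576 − 0.0380) = 28.883/0.53800 = 53.686 bar
a/V_m² = 1.39/(0.576)² = 4.1896 bar
P = 53.686 − 4.1896 = 49.50 bar

P ≈ 49.50 bar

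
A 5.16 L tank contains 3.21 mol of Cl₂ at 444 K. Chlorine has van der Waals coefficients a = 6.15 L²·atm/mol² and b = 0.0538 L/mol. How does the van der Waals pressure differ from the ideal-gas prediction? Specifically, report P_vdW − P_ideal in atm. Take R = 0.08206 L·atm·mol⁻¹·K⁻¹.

Ideal: P_ideal = nRT/V = (3.21)(0.08206)(444)/5.16 = 22.6657 atm
vdW: P = nRT/(V − nb) − a n²/V² = 116.955/4.98730 − 63.3702/26.6256 = 23.4506 − 2.38005 = 21.0706 atm
ΔP = 21.0706 − 22.6657 = -1.595 atm

ΔP ≈ -1.595 atm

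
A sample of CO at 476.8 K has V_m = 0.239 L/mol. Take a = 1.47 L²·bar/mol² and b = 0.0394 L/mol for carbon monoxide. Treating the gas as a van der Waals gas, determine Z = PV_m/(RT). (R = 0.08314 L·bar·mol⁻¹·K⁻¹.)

P = RT/(V_m − b) − a/V_m² = (0.08314)(476.8)/(0.239 − 0.0394) − 1.47/(0.239)²
  = 39.641/0.19960 − 25.735 = 198.60 − 25.735 = 172.87 bar
Z = PV_m/(RT) = (172.87)(0.239)/((0.08314)(476.8)) = 41.316/39.641 = 1.042

Z ≈ 1.042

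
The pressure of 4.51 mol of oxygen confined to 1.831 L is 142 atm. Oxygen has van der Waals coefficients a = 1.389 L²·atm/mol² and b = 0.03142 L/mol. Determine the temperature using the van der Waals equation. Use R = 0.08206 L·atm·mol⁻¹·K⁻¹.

T ≈ 686.6 K

T = (P + a n²/V²)(V − nb)/(nR)
P + a n²/V² = 142 + (1.389)(4.51)²/(1.831)² = 150.43 atm
V − nb = 1.831 − (4.51)(0.03142) = 1.6893 L
T = (150.43)(1.6893)/((4.51)(0.08206)) = 686.6 K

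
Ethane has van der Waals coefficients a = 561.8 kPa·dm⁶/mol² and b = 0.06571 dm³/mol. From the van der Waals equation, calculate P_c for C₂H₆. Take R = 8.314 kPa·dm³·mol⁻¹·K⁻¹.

P_c ≈ 4819 kPa

For a van der Waals gas, P_c = a/(27b²).
P_c = 561.8/(27×(0.06571)²) = 561.8/0.11658 = 4819 kPa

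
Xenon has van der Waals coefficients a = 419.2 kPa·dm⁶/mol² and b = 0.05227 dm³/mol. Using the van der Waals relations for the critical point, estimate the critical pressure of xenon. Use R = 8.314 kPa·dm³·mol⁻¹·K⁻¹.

P_c ≈ 5683 kPa

For a van der Waals gas, P_c = a/(27b²).
P_c = 419.2/(27×(0.05227)²) = 419.2/0.073768 = 5683 kPa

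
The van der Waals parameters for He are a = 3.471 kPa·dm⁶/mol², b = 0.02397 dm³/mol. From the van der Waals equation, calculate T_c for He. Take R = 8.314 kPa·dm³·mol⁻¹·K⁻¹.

For a van der Waals gas, T_c = 8a/(27Rb).
T_c = 8×3.471/(27×8.314×0.02397) = 27.768/5.3807 = 5.161 K

T_c ≈ 5.161 K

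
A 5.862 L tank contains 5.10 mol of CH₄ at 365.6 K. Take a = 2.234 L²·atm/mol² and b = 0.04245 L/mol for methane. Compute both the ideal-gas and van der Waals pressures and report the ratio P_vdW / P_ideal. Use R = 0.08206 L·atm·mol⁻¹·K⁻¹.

Ideal: P_ideal = nRT/V = (5.10)(0.08206)(365.6)/5.862 = 26.1013 atm
vdW: P = nRT/(V − nb) − a n²/V² = 153.006/5.64551 − 58.1063/34.3630 = 27.1022 − 1.69096 = 25.4112 atm
Ratio = 25.4112/26.1013 = 0.9736

P_vdW / P_ideal ≈ 0.9736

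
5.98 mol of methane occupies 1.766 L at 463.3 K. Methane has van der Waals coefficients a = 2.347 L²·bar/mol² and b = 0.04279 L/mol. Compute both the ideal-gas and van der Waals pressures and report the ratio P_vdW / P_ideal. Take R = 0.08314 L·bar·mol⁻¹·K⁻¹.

Ideal: P_ideal = nRT/V = (5.98)(0.08314)(463.3)/1.766 = 130.432 bar
vdW: P = nRT/(V − nb) − a n²/V² = 230.342/1.51012 − 83.9297/3.11876 = 152.532 − 26.9112 = 125.621 bar
Ratio = 125.621/130.432 = 0.9631

P_vdW / P_ideal ≈ 0.9631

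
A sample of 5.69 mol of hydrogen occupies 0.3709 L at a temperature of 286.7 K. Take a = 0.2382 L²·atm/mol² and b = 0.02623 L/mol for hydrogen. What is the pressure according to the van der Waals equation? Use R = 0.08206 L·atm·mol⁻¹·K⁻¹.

P ≈ 547.9 atm

P = nRT/(V − nb) − a n²/V²
nRT/(V − nb) = (5.69)(0.08206)(286.7)/(0.3709 − 5.69×0.02623) = 133.87/0.22165 = 603.97 atm
a n²/V² = (0.2382)(5.69)²/(0.3709)² = 56.060 atm
P = 603.97 − 56.060 = 547.9 atm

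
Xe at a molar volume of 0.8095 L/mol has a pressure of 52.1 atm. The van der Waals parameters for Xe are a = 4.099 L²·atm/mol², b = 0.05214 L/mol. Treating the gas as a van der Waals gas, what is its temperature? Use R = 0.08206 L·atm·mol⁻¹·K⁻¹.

T = (P + a/V_m²)(V_m − b)/R
P + a/V_m² = 52.1 + 4.099/(0.8095)² = 58.355 atm
V_m − b = 0.8095 − 0.05214 = 0.75736 L/mol
T = (58.355)(0.75736)/0.08206 = 538.6 K

T ≈ 538.6 K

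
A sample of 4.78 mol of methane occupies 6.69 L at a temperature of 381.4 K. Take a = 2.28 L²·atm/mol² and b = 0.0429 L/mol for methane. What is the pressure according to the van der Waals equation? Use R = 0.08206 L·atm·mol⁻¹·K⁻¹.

P ≈ 21.91 atm

P = nRT/(V − nb) − a n²/V²
nRT/(V − nb) = (4.78)(0.08206)(381.4)/(6.69 − 4.78×0.0429) = 149.60/6.4849 = 23.069 atm
a n²/V² = (2.28)(4.78)²/(6.69)² = 1.1640 atm
P = 23.069 − 1.1640 = 21.91 atm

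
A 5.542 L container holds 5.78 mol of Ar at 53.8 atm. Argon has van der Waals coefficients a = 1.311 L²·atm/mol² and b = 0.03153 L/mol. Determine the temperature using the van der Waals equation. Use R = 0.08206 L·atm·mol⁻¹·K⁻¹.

T ≈ 624.1 K

T = (P + a n²/V²)(V − nb)/(nR)
P + a n²/V² = 53.8 + (1.311)(5.78)²/(5.542)² = 55.226 atm
V − nb = 5.542 − (5.78)(0.03153) = 5.3598 L
T = (55.226)(5.3598)/((5.78)(0.08206)) = 624.1 K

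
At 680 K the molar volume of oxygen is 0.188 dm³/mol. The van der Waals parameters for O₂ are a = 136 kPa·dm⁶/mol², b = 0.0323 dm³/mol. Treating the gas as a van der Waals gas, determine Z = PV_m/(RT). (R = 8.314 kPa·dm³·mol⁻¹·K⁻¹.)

Z ≈ 1.079

P = RT/(V_m − b) − a/V_m² = (8.314)(680)/(0.188 − 0.0323) − 136/(0.188)²
  = 5653.5/0.15570 − 3847.9 = 36310 − 3847.9 = 32462 kPa
Z = PV_m/(RT) = (32462)(0.188)/((8.314)(680)) = 6102.9/5653.5 = 1.079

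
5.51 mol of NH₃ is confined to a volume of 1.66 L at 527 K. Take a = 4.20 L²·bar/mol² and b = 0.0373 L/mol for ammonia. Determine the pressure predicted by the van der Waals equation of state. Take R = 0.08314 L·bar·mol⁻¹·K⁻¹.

P ≈ 119.7 bar

P = nRT/(V − nb) − a n²/V²
nRT/(V − nb) = (5.51)(0.08314)(527)/(1.66 − 5.51×0.0373) = 241.42/1.4545 = 165.98 bar
a n²/V² = (4.20)(5.51)²/(1.66)² = 46.274 bar
P = 165.98 − 46.274 = 119.7 bar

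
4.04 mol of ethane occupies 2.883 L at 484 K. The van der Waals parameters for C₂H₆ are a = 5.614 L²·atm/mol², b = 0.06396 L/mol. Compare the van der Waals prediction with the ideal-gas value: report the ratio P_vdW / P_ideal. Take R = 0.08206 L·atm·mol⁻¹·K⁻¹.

Ideal: P_ideal = nRT/V = (4.04)(0.08206)(484)/2.883 = 55.6562 atm
vdW: P = nRT/(V − nb) − a n²/V² = 160.457/2.62460 − 91.6295/8.31169 = 61.1358 − 11.0242 = 50.1116 atm
Ratio = 50.1116/55.6562 = 0.9004

P_vdW / P_ideal ≈ 0.9004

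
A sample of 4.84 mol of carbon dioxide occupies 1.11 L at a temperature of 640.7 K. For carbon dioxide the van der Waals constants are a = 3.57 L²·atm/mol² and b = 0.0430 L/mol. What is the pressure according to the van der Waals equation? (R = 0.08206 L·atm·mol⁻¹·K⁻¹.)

P = nRT/(V − nb) − a n²/V²
nRT/(V − nb) = (4.84)(0.08206)(640.7)/(1.11 − 4.84×0.0430) = 254.47/0.90188 = 282.16 atm
a n²/V² = (3.57)(4.84)²/(1.11)² = 67.875 atm
P = 282.16 − 67.875 = 214.3 atm

P ≈ 214.3 atm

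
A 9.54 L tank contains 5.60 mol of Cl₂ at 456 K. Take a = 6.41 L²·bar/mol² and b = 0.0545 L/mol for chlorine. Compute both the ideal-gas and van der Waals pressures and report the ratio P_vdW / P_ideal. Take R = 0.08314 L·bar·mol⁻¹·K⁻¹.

Ideal: P_ideal = nRT/V = (5.60)(0.08314)(456)/9.54 = 22.2543 bar
vdW: P = nRT/(V − nb) − a n²/V² = 212.306/9.23480 − 201.018/91.0116 = 22.9898 − 2.20871 = 20.7811 bar
Ratio = 20.7811/22.2543 = 0.9338

P_vdW / P_ideal ≈ 0.9338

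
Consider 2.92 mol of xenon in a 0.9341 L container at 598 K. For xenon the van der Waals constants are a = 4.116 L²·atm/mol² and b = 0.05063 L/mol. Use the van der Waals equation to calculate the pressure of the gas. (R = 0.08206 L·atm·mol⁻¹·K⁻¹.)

P = nRT/(V − nb) − a n²/V²
nRT/(V − nb) = (2.92)(0.08206)(598)/(0.9341 − 2.92×0.05063) = 143.29/0.78626 = 182.24 atm
a n²/V² = (4.116)(2.92)²/(0.9341)² = 40.221 atm
P = 182.24 − 40.221 = 142.0 atm

P ≈ 142.0 atm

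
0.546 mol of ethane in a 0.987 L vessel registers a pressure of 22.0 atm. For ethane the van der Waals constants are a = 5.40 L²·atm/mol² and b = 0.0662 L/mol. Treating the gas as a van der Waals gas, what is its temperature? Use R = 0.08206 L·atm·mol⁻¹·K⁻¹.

T = (P + a n²/V²)(V − nb)/(nR)
P + a n²/V² = 22.0 + (5.40)(0.546)²/(0.987)² = 23.653 atm
V − nb = 0.987 − (0.546)(0.0662) = 0.95085 L
T = (23.653)(0.95085)/((0.546)(0.08206)) = 502.0 K

T ≈ 502.0 K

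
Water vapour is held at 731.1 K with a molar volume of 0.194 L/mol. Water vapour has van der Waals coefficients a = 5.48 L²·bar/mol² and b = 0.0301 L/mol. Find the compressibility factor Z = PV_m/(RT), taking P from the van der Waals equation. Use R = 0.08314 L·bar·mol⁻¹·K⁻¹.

P = RT/(V_m − b) − a/V_m² = (0.08314)(731.1)/(0.194 − 0.0301) − 5.48/(0.194)²
  = 60.784/0.16390 − 145.61 = 370.86 − 145.61 = 225.25 bar
Z = PV_m/(RT) = (225.25)(0.194)/((0.08314)(731.1)) = 43.699/60.784 = 0.7189

Z ≈ 0.7189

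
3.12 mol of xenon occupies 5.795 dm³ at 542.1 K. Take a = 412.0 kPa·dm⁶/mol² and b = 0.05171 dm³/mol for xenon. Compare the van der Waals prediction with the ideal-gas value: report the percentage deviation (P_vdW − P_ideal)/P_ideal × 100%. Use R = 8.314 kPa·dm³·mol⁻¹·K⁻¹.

Ideal: P_ideal = nRT/V = (3.12)(8.314)(542.1)/5.795 = 2426.56 kPa
vdW: P = nRT/(V − nb) − a n²/V² = 14061.9/5.63366 − 4010.57/33.5820 = 2496.05 − 119.426 = 2376.62 kPa
% deviation = (2376.62 − 2426.56)/2426.56 × 100% = -2.06%

-2.06 %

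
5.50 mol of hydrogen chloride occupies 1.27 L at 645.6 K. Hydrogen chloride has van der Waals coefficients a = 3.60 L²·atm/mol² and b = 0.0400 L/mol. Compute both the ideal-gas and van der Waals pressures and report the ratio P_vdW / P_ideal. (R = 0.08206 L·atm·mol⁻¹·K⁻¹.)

Ideal: P_ideal = nRT/V = (5.50)(0.08206)(645.6)/1.27 = 229.432 atm
vdW: P = nRT/(V − nb) − a n²/V² = 291.379/1.05000 − 108.900/1.61290 = 277.504 − 67.5181 = 209.986 atm
Ratio = 209.986/229.432 = 0.9152

P_vdW / P_ideal ≈ 0.9152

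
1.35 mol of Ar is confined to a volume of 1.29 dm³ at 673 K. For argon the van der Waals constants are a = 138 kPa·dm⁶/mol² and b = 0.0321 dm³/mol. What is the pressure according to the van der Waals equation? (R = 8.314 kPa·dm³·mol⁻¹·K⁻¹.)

P ≈ 5908 kPa

P = nRT/(V − nb) − a n²/V²
nRT/(V − nb) = (1.35)(8.314)(673)/(1.29 − 1.35×0.0321) = 7553.7/1.2467 = 6059.0 kPa
a n²/V² = (138)(1.35)²/(1.29)² = 151.14 kPa
P = 6059.0 − 151.14 = 5908 kPa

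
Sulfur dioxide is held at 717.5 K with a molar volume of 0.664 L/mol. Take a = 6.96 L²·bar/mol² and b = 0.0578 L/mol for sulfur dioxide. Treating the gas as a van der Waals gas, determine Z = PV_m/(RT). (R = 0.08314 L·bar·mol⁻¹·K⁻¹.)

Z ≈ 0.9196

P = RT/(V_m − b) − a/V_m² = (0.08314)(717.5)/(0.664 − 0.0578) − 6.96/(0.664)²
  = 59.653/0.60620 − 15.786 = 98.405 − 15.786 = 82.619 bar
Z = PV_m/(RT) = (82.619)(0.664)/((0.08314)(717.5)) = 54.859/59.653 = 0.9196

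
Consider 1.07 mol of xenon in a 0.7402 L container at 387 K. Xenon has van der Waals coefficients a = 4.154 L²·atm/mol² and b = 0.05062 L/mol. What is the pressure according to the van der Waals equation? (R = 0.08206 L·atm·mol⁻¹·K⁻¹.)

P ≈ 40.85 atm

P = nRT/(V − nb) − a n²/V²
nRT/(V − nb) = (1.07)(0.08206)(387)/(0.7402 − 1.07×0.05062) = 33.980/0.68604 = 49.531 atm
a n²/V² = (4.154)(1.07)²/(0.7402)² = 8.6803 atm
P = 49.531 − 8.6803 = 40.85 atm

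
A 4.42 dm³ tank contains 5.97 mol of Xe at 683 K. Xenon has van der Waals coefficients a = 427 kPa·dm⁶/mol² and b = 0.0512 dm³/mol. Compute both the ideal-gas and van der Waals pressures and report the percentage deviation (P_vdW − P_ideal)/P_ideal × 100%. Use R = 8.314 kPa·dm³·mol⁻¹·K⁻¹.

Ideal: P_ideal = nRT/V = (5.97)(8.314)(683)/4.42 = 7669.78 kPa
vdW: P = nRT/(V − nb) − a n²/V² = 33900.4/4.11434 − 15218.7/19.5364 = 8239.57 − 778.992 = 7460.58 kPa
% deviation = (7460.58 − 7669.78)/7669.78 × 100% = -2.73%

-2.73 %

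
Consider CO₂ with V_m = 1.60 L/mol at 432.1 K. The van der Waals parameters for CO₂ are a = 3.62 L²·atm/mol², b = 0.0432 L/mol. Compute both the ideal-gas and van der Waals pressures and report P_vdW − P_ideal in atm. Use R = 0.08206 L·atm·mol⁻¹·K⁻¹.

ΔP ≈ -0.799 atm

Ideal: P_ideal = RT/V_m = (0.08206)(432.1)/1.60 = 22.1613 atm
vdW: P = RT/(V_m − b) − a/V_m² = 35.4581/1.55680 − 3.62/2.56000 = 22.7763 − 1.41406 = 21.3622 atm
ΔP = 21.3622 − 22.1613 = -0.799 atm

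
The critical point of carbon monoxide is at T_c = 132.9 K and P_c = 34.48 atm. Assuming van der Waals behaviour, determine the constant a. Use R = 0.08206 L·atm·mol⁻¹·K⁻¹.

a ≈ 1.455 L²·atm/mol²

From T_c = 8a/(27Rb) and P_c = a/(27b²): a = 27 R² T_c²/(64 P_c).
a = 27×(0.08206)²×(132.9)²/(64×34.48) = 3211.3/2206.7 = 1.455 L²·atm/mol²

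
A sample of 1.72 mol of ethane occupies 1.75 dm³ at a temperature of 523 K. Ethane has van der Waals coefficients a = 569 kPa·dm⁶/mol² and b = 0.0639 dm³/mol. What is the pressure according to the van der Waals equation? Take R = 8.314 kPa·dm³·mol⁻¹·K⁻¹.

P ≈ 4010 kPa

P = nRT/(V − nb) − a n²/V²
nRT/(V − nb) = (1.72)(8.314)(523)/(1.75 − 1.72×0.0639) = 7478.9/1.6401 = 4560.0 kPa
a n²/V² = (569)(1.72)²/(1.75)² = 549.66 kPa
P = 4560.0 − 549.66 = 4010 kPa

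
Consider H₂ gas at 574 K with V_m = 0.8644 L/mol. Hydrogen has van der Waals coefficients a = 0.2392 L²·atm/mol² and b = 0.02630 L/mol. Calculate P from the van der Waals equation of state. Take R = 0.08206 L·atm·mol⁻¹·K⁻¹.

P ≈ 55.88 atm

P = RT/(V_m − b) − a/V_m²
RT/(V_m − b) = (0.08206)(574)/(0.8644 − 0.02630) = 47.102/0.83810 = 56.201 atm
a/V_m² = 0.2392/(0.8644)² = 0.32013 atm
P = 56.201 − 0.32013 = 55.88 atm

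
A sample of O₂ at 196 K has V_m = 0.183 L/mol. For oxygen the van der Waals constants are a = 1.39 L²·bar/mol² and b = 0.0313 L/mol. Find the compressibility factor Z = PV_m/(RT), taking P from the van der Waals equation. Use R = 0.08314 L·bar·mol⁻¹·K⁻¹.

Z ≈ 0.7402

P = RT/(V_m − b) − a/V_m² = (0.08314)(196)/(0.183 − 0.0313) − 1.39/(0.183)²
  = 16.295/0.15170 − 41.506 = 107.42 − 41.506 = 65.91 bar
Z = PV_m/(RT) = (65.91)(0.183)/((0.08314)(196)) = 12.062/16.295 = 0.7402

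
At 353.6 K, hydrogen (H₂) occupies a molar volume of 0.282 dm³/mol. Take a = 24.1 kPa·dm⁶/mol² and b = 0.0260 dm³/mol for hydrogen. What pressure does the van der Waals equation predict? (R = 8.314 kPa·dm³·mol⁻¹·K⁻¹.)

P ≈ 11181 kPa

P = RT/(V_m − b) − a/V_m²
RT/(V_m − b) = (8.314)(353.6)/(0.282 − 0.0260) = 2939.8/0.25600 = 11484 kPa
a/V_m² = 24.1/(0.282)² = 303.05 kPa
P = 11484 − 303.05 = 11181 kPa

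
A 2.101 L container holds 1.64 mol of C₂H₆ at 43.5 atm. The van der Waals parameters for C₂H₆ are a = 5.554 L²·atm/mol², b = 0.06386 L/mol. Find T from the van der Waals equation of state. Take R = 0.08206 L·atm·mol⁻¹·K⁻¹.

T ≈ 695.5 K

T = (P + a n²/V²)(V − nb)/(nR)
P + a n²/V² = 43.5 + (5.554)(1.64)²/(2.101)² = 46.884 atm
V − nb = 2.101 − (1.64)(0.06386) = 1.9963 L
T = (46.884)(1.9963)/((1.64)(0.08206)) = 695.5 K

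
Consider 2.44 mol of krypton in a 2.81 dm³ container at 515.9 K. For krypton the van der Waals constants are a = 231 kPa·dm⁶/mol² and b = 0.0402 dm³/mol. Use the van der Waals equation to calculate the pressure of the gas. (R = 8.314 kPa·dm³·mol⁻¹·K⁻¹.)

P ≈ 3685 kPa

P = nRT/(V − nb) − a n²/V²
nRT/(V − nb) = (2.44)(8.314)(515.9)/(2.81 − 2.44×0.0402) = 10466/2.7119 = 3859.3 kPa
a n²/V² = (231)(2.44)²/(2.81)² = 174.17 kPa
P = 3859.3 − 174.17 = 3685 kPa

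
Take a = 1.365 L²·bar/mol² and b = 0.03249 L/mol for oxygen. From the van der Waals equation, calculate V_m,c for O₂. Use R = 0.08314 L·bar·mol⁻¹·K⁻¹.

V_m,c ≈ 0.09747 L/mol

For a van der Waals gas, V_m,c = 3b.
V_m,c = 3×0.03249 = 0.09747 L/mol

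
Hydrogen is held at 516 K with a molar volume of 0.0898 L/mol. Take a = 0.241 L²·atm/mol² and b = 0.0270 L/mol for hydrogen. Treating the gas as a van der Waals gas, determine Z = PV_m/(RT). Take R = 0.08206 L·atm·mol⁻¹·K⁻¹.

P = RT/(V_m − b) − a/V_m² = (0.08206)(516)/(0.0898 − 0.0270) − 0.241/(0.0898)²
  = 42.343/0.062800 − 29.886 = 674.25 − 29.886 = 644.36 atm
Z = PV_m/(RT) = (644.36)(0.0898)/((0.08206)(516)) = 57.864/42.343 = 1.367

Z ≈ 1.367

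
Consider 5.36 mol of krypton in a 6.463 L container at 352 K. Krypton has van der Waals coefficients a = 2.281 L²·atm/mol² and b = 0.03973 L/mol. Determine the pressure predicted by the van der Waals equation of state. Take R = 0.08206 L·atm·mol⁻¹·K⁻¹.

P = nRT/(V − nb) − a n²/V²
nRT/(V − nb) = (5.36)(0.08206)(352)/(6.463 − 5.36×0.03973) = 154.82/6.2500 = 24.771 atm
a n²/V² = (2.281)(5.36)²/(6.463)² = 1.5689 atm
P = 24.771 − 1.5689 = 23.20 atm

P ≈ 23.20 atm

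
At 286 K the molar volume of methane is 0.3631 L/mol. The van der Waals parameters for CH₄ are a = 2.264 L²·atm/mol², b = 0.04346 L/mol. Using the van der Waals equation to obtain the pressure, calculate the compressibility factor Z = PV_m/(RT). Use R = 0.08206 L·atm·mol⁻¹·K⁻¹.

P = RT/(V_m − b) − a/V_m² = (0.08206)(286)/(0.3631 − 0.04346) − 2.264/(0.3631)²
  = 23.469/0.31964 − 17.172 = 73.423 − 17.172 = 56.251 atm
Z = PV_m/(RT) = (56.251)(0.3631)/((0.08206)(286)) = 20.425/23.469 = 0.8703

Z ≈ 0.8703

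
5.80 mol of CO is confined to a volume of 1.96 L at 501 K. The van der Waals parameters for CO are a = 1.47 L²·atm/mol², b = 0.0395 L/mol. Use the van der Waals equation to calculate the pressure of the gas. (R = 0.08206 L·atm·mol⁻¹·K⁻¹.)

P = nRT/(V − nb) − a n²/V²
nRT/(V − nb) = (5.80)(0.08206)(501)/(1.96 − 5.80×0.0395) = 238.45/1.7309 = 137.76 atm
a n²/V² = (1.47)(5.80)²/(1.96)² = 12.872 atm
P = 137.76 − 12.872 = 124.9 atm

P ≈ 124.9 atm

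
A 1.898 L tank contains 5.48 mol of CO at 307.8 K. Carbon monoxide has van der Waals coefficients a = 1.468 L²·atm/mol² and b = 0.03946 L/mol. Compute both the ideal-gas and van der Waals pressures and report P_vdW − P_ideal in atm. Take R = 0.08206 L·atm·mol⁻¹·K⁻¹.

ΔP ≈ -2.861 atm

Ideal: P_ideal = nRT/V = (5.48)(0.08206)(307.8)/1.898 = 72.9264 atm
vdW: P = nRT/(V − nb) − a n²/V² = 138.414/1.68176 − 44.0846/3.60240 = 82.3031 − 12.2376 = 70.0655 atm
ΔP = 70.0655 − 72.9264 = -2.861 atm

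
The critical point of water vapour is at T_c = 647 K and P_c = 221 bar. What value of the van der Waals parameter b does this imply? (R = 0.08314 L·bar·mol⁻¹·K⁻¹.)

b ≈ 0.03043 L/mol

From T_c = 8a/(27Rb) and P_c = a/(27b²): b = R T_c/(8 P_c).
b = (0.08314)(647)/(8×221) = 53.792/1768.0 = 0.03043 L/mol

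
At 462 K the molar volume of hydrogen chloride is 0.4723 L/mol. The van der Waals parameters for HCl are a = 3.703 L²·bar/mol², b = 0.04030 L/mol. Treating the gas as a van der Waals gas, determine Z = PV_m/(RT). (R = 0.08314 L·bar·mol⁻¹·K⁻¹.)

P = RT/(V_m − b) − a/V_m² = (0.08314)(462)/(0.4723 − 0.04030) − 3.703/(0.4723)²
  = 38.411/0.43200 − 16.600 = 88.914 − 16.600 = 72.314 bar
Z = PV_m/(RT) = (72.314)(0.4723)/((0.08314)(462)) = 34.154/38.411 = 0.8892

Z ≈ 0.8892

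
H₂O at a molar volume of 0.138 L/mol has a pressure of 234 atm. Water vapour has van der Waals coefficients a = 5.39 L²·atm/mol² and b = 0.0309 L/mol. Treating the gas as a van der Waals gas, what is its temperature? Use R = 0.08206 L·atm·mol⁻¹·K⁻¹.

T = (P + a/V_m²)(V_m − b)/R
P + a/V_m² = 234 + 5.39/(0.138)² = 517.03 atm
V_m − b = 0.138 − 0.0309 = 0.10710 L/mol
T = (517.03)(0.10710)/0.08206 = 674.8 K

T ≈ 674.8 K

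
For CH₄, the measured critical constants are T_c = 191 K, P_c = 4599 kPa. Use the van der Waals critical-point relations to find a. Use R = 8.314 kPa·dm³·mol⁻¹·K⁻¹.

From T_c = 8a/(27Rb) and P_c = a/(27b²): a = 27 R² T_c²/(64 P_c).
a = 27×(8.314)²×(191)²/(64×4599) = 68084858/294336 = 231.3 kPa·dm⁶/mol²

a ≈ 231.3 kPa·dm⁶/mol²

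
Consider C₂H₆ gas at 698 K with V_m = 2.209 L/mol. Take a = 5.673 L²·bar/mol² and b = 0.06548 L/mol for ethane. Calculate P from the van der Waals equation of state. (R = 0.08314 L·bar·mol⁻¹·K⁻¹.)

P = RT/(V_m − b) − a/V_m²
RT/(V_m − b) = (0.08314)(698)/(2.209 − 0.06548) = 58.032/2.1435 = 27.073 bar
a/V_m² = 5.673/(2.209)² = 1.1626 bar
P = 27.073 − 1.1626 = 25.91 bar

P ≈ 25.91 bar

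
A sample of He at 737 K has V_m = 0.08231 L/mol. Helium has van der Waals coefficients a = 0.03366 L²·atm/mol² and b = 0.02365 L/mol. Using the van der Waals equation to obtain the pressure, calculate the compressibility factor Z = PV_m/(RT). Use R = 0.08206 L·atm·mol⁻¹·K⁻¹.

P = RT/(V_m − b) − a/V_m² = (0.08206)(737)/(0.08231 − 0.02365) − 0.03366/(0.08231)²
  = 60.478/0.058660 − 4.9683 = 1031.0 − 4.9683 = 1026.0 atm
Z = PV_m/(RT) = (1026.0)(0.08231)/((0.08206)(737)) = 84.450/60.478 = 1.396

Z ≈ 1.396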